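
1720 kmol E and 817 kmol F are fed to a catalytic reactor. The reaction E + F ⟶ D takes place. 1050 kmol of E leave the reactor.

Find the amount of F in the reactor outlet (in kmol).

147 kmol

For E: n = n₀ − 1ξ → 1050 = 1720 − 1ξ, giving ξ = 670 kmol.
Outlet amounts (n = n₀ + ν ξ):
  E: 1720 − 1(670) = 1050
  F: 817 − 1(670) = 147
  D: 0 + 1(670) = 670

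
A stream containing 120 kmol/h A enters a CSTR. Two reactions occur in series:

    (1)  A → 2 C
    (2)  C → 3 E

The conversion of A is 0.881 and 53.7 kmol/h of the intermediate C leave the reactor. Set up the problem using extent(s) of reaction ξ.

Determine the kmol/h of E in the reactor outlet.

473 kmol/h

Conversion of A: A consumed = 1ξ₁ = 0.881 × 120 → ξ₁ = 105.7 kmol/h.
C balance: n_C = 0 + 2ξ₁ − 1ξ₂ = 53.7 → ξ₂ = (2·105.7 − 53.7)/1 = 157.7 kmol/h.
Outlet amounts (n = n₀ + Σ ν·ξ):
  A: 120 − 1(105.7) = 14.28
  C: 0 + 2(105.7) − 1(157.7) = 53.7
  E: 0 + 3(157.7) = 473.2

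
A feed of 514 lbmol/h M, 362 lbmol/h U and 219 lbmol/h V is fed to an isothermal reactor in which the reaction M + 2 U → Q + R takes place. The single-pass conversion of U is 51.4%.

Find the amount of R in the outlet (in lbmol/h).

93 lbmol/h

U reacted = 0.514 × 362 = 186.1 lbmol/h; ν_U = −2, so ξ = 186.1/2 = 93.03 lbmol/h.
Outlet amounts (n = n₀ + ν ξ):
  M: 514 − 1(93.03) = 421
  U: 362 − 2(93.03) = 175.9
  Q: 0 + 1(93.03) = 93.03
  R: 0 + 1(93.03) = 93.03
  V: 219 (inert)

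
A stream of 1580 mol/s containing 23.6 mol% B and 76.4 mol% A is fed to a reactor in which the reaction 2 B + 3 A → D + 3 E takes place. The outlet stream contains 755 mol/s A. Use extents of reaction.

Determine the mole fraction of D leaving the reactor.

For A: n = n₀ − 3ξ → 755 = 1207 − 3ξ, giving ξ = 150.7 mol/s.
Outlet amounts (n = n₀ + ν ξ):
  B: 372.9 − 2(150.7) = 71.47
  A: 1207 − 3(150.7) = 755
  D: 0 + 1(150.7) = 150.7
  E: 0 + 3(150.7) = 452.1
Total out = 1429 mol/s; y_D = 150.7 / 1429 = 0.1054.

0.105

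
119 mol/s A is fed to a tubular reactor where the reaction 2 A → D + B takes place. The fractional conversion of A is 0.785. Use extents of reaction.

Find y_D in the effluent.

0.393

A reacted = 0.785 × 119 = 93.42 mol/s; ν_A = −2, so ξ = 93.42/2 = 46.71 mol/s.
Outlet amounts (n = n₀ + ν ξ):
  A: 119 − 2(46.71) = 25.58
  D: 0 + 1(46.71) = 46.71
  B: 0 + 1(46.71) = 46.71
Total out = 119 mol/s; y_D = 46.71 / 119 = 0.3925.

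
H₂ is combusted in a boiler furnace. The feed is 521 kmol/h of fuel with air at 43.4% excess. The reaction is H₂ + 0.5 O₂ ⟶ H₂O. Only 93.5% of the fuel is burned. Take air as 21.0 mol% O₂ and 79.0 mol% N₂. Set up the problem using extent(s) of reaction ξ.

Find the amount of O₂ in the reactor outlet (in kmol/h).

Stoichiometric O₂ = 0.5 × 521 = 260.5 kmol/h; O₂ fed = 260.5 × 1.434 = 373.6 kmol/h.
N₂ fed = 373.6 × 79/21 = 1405 kmol/h.
Fuel reacted = 0.935 × 521 → ξ = 487.1 kmol/h.
Outlet (n = n₀ + ν ξ):
  H₂: 521 − 1(487.1) = 33.86
  O₂: 373.6 − 0.5(487.1) = 130
  N₂: 1405 (inert)
  H₂O: 0 + 1(487.1) = 487.1

130 kmol/h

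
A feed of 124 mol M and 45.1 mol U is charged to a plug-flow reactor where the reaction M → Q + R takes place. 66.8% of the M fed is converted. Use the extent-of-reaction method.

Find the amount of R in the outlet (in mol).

M reacted = 0.668 × 124 = 82.83 mol; ν_M = −1, so ξ = 82.83/1 = 82.83 mol.
Outlet amounts (n = n₀ + ν ξ):
  M: 124 − 1(82.83) = 41.17
  Q: 0 + 1(82.83) = 82.83
  R: 0 + 1(82.83) = 82.83
  U: 45.1 (inert)

82.8 mol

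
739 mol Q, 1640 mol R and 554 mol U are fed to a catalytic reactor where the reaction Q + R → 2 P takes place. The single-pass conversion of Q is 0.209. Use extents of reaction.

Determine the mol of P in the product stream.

Q reacted = 0.209 × 739 = 154.5 mol; ν_Q = −1, so ξ = 154.5/1 = 154.5 mol.
Outlet amounts (n = n₀ + ν ξ):
  Q: 739 − 1(154.5) = 584.5
  R: 1640 − 1(154.5) = 1486
  P: 0 + 2(154.5) = 308.9
  U: 554 (inert)

309 mol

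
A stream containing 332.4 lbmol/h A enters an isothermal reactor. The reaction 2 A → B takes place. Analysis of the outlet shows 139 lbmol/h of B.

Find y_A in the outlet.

For B: n = n₀ + 1ξ → 139 = 0 + 1ξ, giving ξ = 139 lbmol/h.
Outlet amounts (n = n₀ + ν ξ):
  A: 332.4 − 2(139) = 54.4
  B: 0 + 1(139) = 139
Total out = 193.4 lbmol/h; y_A = 54.4 / 193.4 = 0.2813.

0.281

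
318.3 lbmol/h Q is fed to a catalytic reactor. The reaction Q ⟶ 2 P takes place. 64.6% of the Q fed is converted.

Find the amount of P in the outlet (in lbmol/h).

411 lbmol/h

Q reacted = 0.646 × 318.3 = 205.6 lbmol/h; ν_Q = −1, so ξ = 205.6/1 = 205.6 lbmol/h.
Outlet amounts (n = n₀ + ν ξ):
  Q: 318.3 − 1(205.6) = 112.7
  P: 0 + 2(205.6) = 411.2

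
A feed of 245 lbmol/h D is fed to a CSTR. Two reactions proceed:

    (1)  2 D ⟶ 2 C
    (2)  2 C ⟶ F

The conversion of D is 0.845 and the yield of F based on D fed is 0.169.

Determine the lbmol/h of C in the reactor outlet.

124 lbmol/h

Conversion of D: D consumed = 2ξ₁ = 0.845 × 245 → ξ₁ = 103.5 lbmol/h.
Yield of F: 1ξ₂ / 245 = 0.169 → ξ₂ = 41.41 lbmol/h.
Outlet amounts (n = n₀ + Σ ν·ξ):
  D: 245 − 2(103.5) = 37.97
  C: 0 + 2(103.5) − 2(41.41) = 124.2
  F: 0 + 1(41.41) = 41.41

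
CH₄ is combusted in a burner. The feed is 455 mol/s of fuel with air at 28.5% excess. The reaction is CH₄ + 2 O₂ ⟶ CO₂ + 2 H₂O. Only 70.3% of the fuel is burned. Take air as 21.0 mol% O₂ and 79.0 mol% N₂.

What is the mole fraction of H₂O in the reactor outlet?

0.106

Stoichiometric O₂ = 2 × 455 = 910 mol/s; O₂ fed = 910 × 1.285 = 1169 mol/s.
N₂ fed = 1169 × 79/21 = 4399 mol/s.
Fuel reacted = 0.703 × 455 → ξ = 319.9 mol/s.
Outlet (n = n₀ + ν ξ):
  CH₄: 455 − 1(319.9) = 135.1
  O₂: 1169 − 2(319.9) = 529.6
  N₂: 4399 (inert)
  CO₂: 0 + 1(319.9) = 319.9
  H₂O: 0 + 2(319.9) = 639.7
Total out = 6023 mol/s; y_H₂O = 639.7 / 6023 = 0.1062.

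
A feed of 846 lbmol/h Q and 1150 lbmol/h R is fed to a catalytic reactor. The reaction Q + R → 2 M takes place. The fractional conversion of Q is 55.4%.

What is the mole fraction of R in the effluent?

0.341

Q reacted = 0.554 × 846 = 468.7 lbmol/h; ν_Q = −1, so ξ = 468.7/1 = 468.7 lbmol/h.
Outlet amounts (n = n₀ + ν ξ):
  Q: 846 − 1(468.7) = 377.3
  R: 1150 − 1(468.7) = 681.3
  M: 0 + 2(468.7) = 937.4
Total out = 1996 lbmol/h; y_R = 681.3 / 1996 = 0.3413.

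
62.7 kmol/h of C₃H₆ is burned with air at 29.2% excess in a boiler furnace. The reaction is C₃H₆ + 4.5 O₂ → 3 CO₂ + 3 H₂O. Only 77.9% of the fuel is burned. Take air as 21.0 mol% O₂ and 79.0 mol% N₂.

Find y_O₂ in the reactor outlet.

Stoichiometric O₂ = 4.5 × 62.7 = 282.2 kmol/h; O₂ fed = 282.2 × 1.292 = 364.5 kmol/h.
N₂ fed = 364.5 × 79/21 = 1371 kmol/h.
Fuel reacted = 0.779 × 62.7 → ξ = 48.84 kmol/h.
Outlet (n = n₀ + ν ξ):
  C₃H₆: 62.7 − 1(48.84) = 13.86
  O₂: 364.5 − 4.5(48.84) = 144.7
  N₂: 1371 (inert)
  CO₂: 0 + 3(48.84) = 146.5
  H₂O: 0 + 3(48.84) = 146.5
Total out = 1823 kmol/h; y_O₂ = 144.7 / 1823 = 0.0794.

0.0794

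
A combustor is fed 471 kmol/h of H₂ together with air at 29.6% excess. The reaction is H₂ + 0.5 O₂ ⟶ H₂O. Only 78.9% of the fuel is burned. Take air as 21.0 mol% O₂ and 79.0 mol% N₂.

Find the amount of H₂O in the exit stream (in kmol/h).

372 kmol/h

Stoichiometric O₂ = 0.5 × 471 = 235.5 kmol/h; O₂ fed = 235.5 × 1.296 = 305.2 kmol/h.
N₂ fed = 305.2 × 79/21 = 1148 kmol/h.
Fuel reacted = 0.789 × 471 → ξ = 371.6 kmol/h.
Outlet (n = n₀ + ν ξ):
  H₂: 471 − 1(371.6) = 99.38
  O₂: 305.2 − 0.5(371.6) = 119.4
  N₂: 1148 (inert)
  H₂O: 0 + 1(371.6) = 371.6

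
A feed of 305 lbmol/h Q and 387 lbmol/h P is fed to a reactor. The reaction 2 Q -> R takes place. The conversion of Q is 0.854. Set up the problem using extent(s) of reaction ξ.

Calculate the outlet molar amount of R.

Q reacted = 0.854 × 305 = 260.5 lbmol/h; ν_Q = −2, so ξ = 260.5/2 = 130.2 lbmol/h.
Outlet amounts (n = n₀ + ν ξ):
  Q: 305 − 2(130.2) = 44.53
  R: 0 + 1(130.2) = 130.2
  P: 387 (inert)

130 lbmol/h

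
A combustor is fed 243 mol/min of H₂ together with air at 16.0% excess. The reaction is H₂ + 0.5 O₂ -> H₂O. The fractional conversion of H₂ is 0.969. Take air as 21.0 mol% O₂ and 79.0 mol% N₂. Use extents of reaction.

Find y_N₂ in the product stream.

0.666

Stoichiometric O₂ = 0.5 × 243 = 121.5 mol/min; O₂ fed = 121.5 × 1.160 = 140.9 mol/min.
N₂ fed = 140.9 × 79/21 = 530.2 mol/min.
Fuel reacted = 0.969 × 243 → ξ = 235.5 mol/min.
Outlet (n = n₀ + ν ξ):
  H₂: 243 − 1(235.5) = 7.533
  O₂: 140.9 − 0.5(235.5) = 23.21
  N₂: 530.2 (inert)
  H₂O: 0 + 1(235.5) = 235.5
Total out = 796.4 mol/min; y_N₂ = 530.2 / 796.4 = 0.6657.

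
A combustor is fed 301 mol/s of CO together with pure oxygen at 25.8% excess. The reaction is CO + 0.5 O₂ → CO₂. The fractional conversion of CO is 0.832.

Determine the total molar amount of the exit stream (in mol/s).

365 mol/s

Stoichiometric O₂ = 0.5 × 301 = 150.5 mol/s; O₂ fed = 150.5 × 1.258 = 189.3 mol/s.
Fuel reacted = 0.832 × 301 → ξ = 250.4 mol/s.
Outlet (n = n₀ + ν ξ):
  CO: 301 − 1(250.4) = 50.57
  O₂: 189.3 − 0.5(250.4) = 64.11
  CO₂: 0 + 1(250.4) = 250.4
Total out = 50.57 + 64.11 + 250.4 = 365.1 mol/s.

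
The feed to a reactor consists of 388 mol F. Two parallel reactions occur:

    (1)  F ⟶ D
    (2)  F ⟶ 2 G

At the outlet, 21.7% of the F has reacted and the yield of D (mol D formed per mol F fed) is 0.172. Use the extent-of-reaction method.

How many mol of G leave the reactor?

Yield of D: 1ξ₁ / 388 = 0.172 → ξ₁ = 66.74 mol.
Conversion of F: 1ξ₁ + 1ξ₂ = 0.217 × 388 = 84.2 → ξ₂ = 17.46 mol.
Outlet amounts (n = n₀ + Σ ν·ξ):
  F: 388 − 1(66.74) − 1(17.46) = 303.8
  D: 0 + 1(66.74) = 66.74
  G: 0 + 2(17.46) = 34.92

34.9 mol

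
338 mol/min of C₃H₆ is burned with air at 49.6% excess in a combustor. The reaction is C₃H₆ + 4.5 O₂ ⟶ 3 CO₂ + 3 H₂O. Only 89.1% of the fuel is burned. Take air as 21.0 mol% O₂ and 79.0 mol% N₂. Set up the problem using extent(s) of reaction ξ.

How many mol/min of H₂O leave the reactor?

903 mol/min

Stoichiometric O₂ = 4.5 × 338 = 1521 mol/min; O₂ fed = 1521 × 1.496 = 2275 mol/min.
N₂ fed = 2275 × 79/21 = 8560 mol/min.
Fuel reacted = 0.891 × 338 → ξ = 301.2 mol/min.
Outlet (n = n₀ + ν ξ):
  C₃H₆: 338 − 1(301.2) = 36.84
  O₂: 2275 − 4.5(301.2) = 920.2
  N₂: 8560 (inert)
  CO₂: 0 + 3(301.2) = 903.5
  H₂O: 0 + 3(301.2) = 903.5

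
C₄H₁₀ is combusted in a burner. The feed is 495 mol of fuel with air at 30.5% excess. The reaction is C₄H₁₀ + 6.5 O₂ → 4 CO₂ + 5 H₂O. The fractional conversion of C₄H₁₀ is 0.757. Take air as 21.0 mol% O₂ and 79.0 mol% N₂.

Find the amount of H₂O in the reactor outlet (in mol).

Stoichiometric O₂ = 6.5 × 495 = 3218 mol; O₂ fed = 3218 × 1.305 = 4199 mol.
N₂ fed = 4199 × 79/21 = 15800 mol.
Fuel reacted = 0.757 × 495 → ξ = 374.7 mol.
Outlet (n = n₀ + ν ξ):
  C₄H₁₀: 495 − 1(374.7) = 120.3
  O₂: 4199 − 6.5(374.7) = 1763
  N₂: 15800 (inert)
  CO₂: 0 + 4(374.7) = 1499
  H₂O: 0 + 5(374.7) = 1874

1870 mol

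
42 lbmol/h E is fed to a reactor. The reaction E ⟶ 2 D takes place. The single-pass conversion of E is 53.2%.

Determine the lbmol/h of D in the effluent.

E reacted = 0.532 × 42 = 22.34 lbmol/h; ν_E = −1, so ξ = 22.34/1 = 22.34 lbmol/h.
Outlet amounts (n = n₀ + ν ξ):
  E: 42 − 1(22.34) = 19.66
  D: 0 + 2(22.34) = 44.69

44.7 lbmol/h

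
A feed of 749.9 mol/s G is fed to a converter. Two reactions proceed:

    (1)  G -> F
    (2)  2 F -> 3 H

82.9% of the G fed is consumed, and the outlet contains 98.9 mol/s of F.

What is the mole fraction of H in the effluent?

0.775

Conversion of G: G consumed = 1ξ₁ = 0.829 × 749.9 → ξ₁ = 621.7 mol/s.
F balance: n_F = 0 + 1ξ₁ − 2ξ₂ = 98.9 → ξ₂ = (1·621.7 − 98.9)/2 = 261.4 mol/s.
Outlet amounts (n = n₀ + Σ ν·ξ):
  G: 749.9 − 1(621.7) = 128.2
  F: 0 + 1(621.7) − 2(261.4) = 98.9
  H: 0 + 3(261.4) = 784.2
Total out = 1011 mol/s; y_H = 784.2 / 1011 = 0.7754.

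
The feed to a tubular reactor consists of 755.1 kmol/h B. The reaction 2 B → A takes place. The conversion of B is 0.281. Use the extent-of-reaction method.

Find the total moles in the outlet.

B reacted = 0.281 × 755.1 = 212.2 kmol/h; ν_B = −2, so ξ = 212.2/2 = 106.1 kmol/h.
Outlet amounts (n = n₀ + ν ξ):
  B: 755.1 − 2(106.1) = 542.9
  A: 0 + 1(106.1) = 106.1
Total out = 542.9 + 106.1 = 649 kmol/h.

649 kmol/h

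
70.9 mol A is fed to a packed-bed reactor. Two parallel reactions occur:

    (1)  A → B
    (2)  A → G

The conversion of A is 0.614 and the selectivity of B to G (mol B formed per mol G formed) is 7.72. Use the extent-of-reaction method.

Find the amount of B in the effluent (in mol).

38.5 mol

Conversion of A: A consumed = 0.614 × 70.9 = 43.53 mol = 1ξ₁ + 1ξ₂.
Selectivity: 1ξ₁ / (1ξ₂) = 7.72 → ξ₁ = 7.72 ξ₂.
Substitute: (1·7.72 + 1) ξ₂ = 43.53 → ξ₂ = 4.992 mol, ξ₁ = 38.54 mol.
Outlet amounts (n = n₀ + Σ ν·ξ):
  A: 70.9 − 1(38.54) − 1(4.992) = 27.37
  B: 0 + 1(38.54) = 38.54
  G: 0 + 1(4.992) = 4.992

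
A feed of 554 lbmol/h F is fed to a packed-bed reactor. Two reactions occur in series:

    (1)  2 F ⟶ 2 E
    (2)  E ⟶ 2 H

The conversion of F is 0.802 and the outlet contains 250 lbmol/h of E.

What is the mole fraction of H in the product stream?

0.519

Conversion of F: F consumed = 2ξ₁ = 0.802 × 554 → ξ₁ = 222.2 lbmol/h.
E balance: n_E = 0 + 2ξ₁ − 1ξ₂ = 250 → ξ₂ = (2·222.2 − 250)/1 = 194.3 lbmol/h.
Outlet amounts (n = n₀ + Σ ν·ξ):
  F: 554 − 2(222.2) = 109.7
  E: 0 + 2(222.2) − 1(194.3) = 250
  H: 0 + 2(194.3) = 388.6
Total out = 748.3 lbmol/h; y_H = 388.6 / 748.3 = 0.5193.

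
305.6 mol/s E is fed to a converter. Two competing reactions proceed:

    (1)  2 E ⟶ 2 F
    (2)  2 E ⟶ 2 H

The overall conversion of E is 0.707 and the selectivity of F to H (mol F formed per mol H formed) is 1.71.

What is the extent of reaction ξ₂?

Conversion of E: E consumed = 0.707 × 305.6 = 216.1 mol/s = 2ξ₁ + 2ξ₂.
Selectivity: 2ξ₁ / (2ξ₂) = 1.71 → ξ₁ = 1.71 ξ₂.
Substitute: (2·1.71 + 2) ξ₂ = 216.1 → ξ₂ = 39.86 mol/s, ξ₁ = 68.17 mol/s.
Outlet amounts (n = n₀ + Σ ν·ξ):
  E: 305.6 − 2(68.17) − 2(39.86) = 89.54
  F: 0 + 2(68.17) = 136.3
  H: 0 + 2(39.86) = 79.73

ξ₂ = 39.9 mol/s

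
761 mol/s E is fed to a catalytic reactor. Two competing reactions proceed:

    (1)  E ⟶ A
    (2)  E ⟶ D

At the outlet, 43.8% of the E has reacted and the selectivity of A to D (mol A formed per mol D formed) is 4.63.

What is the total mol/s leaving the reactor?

Conversion of E: E consumed = 0.438 × 761 = 333.3 mol/s = 1ξ₁ + 1ξ₂.
Selectivity: 1ξ₁ / (1ξ₂) = 4.63 → ξ₁ = 4.63 ξ₂.
Substitute: (1·4.63 + 1) ξ₂ = 333.3 → ξ₂ = 59.2 mol/s, ξ₁ = 274.1 mol/s.
Outlet amounts (n = n₀ + Σ ν·ξ):
  E: 761 − 1(274.1) − 1(59.2) = 427.7
  A: 0 + 1(274.1) = 274.1
  D: 0 + 1(59.2) = 59.2
Total out = 427.7 + 274.1 + 59.2 = 761 mol/s.

761 mol/s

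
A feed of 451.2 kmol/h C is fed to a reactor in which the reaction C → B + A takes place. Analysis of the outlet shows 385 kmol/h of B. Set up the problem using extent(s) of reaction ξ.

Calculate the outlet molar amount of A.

For B: n = n₀ + 1ξ → 385 = 0 + 1ξ, giving ξ = 385 kmol/h.
Outlet amounts (n = n₀ + ν ξ):
  C: 451.2 − 1(385) = 66.2
  B: 0 + 1(385) = 385
  A: 0 + 1(385) = 385

385 kmol/h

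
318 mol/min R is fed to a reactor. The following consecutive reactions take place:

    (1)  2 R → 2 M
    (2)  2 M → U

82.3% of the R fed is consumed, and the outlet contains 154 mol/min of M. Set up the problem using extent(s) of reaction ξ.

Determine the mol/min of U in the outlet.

Conversion of R: R consumed = 2ξ₁ = 0.823 × 318 → ξ₁ = 130.9 mol/min.
M balance: n_M = 0 + 2ξ₁ − 2ξ₂ = 154 → ξ₂ = (2·130.9 − 154)/2 = 53.86 mol/min.
Outlet amounts (n = n₀ + Σ ν·ξ):
  R: 318 − 2(130.9) = 56.29
  M: 0 + 2(130.9) − 2(53.86) = 154
  U: 0 + 1(53.86) = 53.86

53.9 mol/min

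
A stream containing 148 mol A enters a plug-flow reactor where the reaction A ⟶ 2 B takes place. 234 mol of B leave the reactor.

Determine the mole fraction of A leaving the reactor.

For B: n = n₀ + 2ξ → 234 = 0 + 2ξ, giving ξ = 117 mol.
Outlet amounts (n = n₀ + ν ξ):
  A: 148 − 1(117) = 31
  B: 0 + 2(117) = 234
Total out = 265 mol; y_A = 31 / 265 = 0.117.

0.117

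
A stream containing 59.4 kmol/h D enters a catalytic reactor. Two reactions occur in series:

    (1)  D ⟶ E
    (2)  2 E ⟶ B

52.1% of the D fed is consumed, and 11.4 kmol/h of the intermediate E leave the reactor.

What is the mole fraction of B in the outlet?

Conversion of D: D consumed = 1ξ₁ = 0.521 × 59.4 → ξ₁ = 30.95 kmol/h.
E balance: n_E = 0 + 1ξ₁ − 2ξ₂ = 11.4 → ξ₂ = (1·30.95 − 11.4)/2 = 9.774 kmol/h.
Outlet amounts (n = n₀ + Σ ν·ξ):
  D: 59.4 − 1(30.95) = 28.45
  E: 0 + 1(30.95) − 2(9.774) = 11.4
  B: 0 + 1(9.774) = 9.774
Total out = 49.63 kmol/h; y_B = 9.774 / 49.63 = 0.1969.

0.197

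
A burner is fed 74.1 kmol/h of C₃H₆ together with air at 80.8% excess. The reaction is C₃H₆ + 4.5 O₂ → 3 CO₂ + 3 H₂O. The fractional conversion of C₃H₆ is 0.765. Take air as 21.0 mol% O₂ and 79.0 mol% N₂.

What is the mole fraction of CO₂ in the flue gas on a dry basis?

Stoichiometric O₂ = 4.5 × 74.1 = 333.4 kmol/h; O₂ fed = 333.4 × 1.808 = 602.9 kmol/h.
N₂ fed = 602.9 × 79/21 = 2268 kmol/h.
Fuel reacted = 0.765 × 74.1 → ξ = 56.69 kmol/h.
Outlet (n = n₀ + ν ξ):
  C₃H₆: 74.1 − 1(56.69) = 17.41
  O₂: 602.9 − 4.5(56.69) = 347.8
  N₂: 2268 (inert)
  CO₂: 0 + 3(56.69) = 170.1
  H₂O: 0 + 3(56.69) = 170.1
Dry total = 2803 kmol/h; y_CO₂ (dry) = 170.1 / 2803 = 0.06067.

0.0607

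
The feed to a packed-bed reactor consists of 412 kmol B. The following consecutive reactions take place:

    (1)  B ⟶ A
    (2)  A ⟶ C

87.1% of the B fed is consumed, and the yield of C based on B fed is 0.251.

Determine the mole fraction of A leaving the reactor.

0.62

Conversion of B: B consumed = 1ξ₁ = 0.871 × 412 → ξ₁ = 358.9 kmol.
Yield of C: 1ξ₂ / 412 = 0.251 → ξ₂ = 103.4 kmol.
Outlet amounts (n = n₀ + Σ ν·ξ):
  B: 412 − 1(358.9) = 53.15
  A: 0 + 1(358.9) − 1(103.4) = 255.4
  C: 0 + 1(103.4) = 103.4
Total out = 412 kmol; y_A = 255.4 / 412 = 0.62.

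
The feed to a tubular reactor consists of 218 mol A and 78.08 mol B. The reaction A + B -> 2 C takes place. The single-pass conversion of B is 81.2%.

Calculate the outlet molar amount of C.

B reacted = 0.812 × 78.08 = 63.4 mol; ν_B = −1, so ξ = 63.4/1 = 63.4 mol.
Outlet amounts (n = n₀ + ν ξ):
  A: 218 − 1(63.4) = 154.6
  B: 78.08 − 1(63.4) = 14.68
  C: 0 + 2(63.4) = 126.8

127 mol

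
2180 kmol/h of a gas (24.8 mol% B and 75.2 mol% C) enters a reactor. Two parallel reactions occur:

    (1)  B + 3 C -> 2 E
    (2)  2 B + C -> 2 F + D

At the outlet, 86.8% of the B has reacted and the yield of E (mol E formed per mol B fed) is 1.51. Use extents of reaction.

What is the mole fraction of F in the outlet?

Yield of E: 2ξ₁ / 540.6 = 1.51 → ξ₁ = 408.2 kmol/h.
Conversion of B: 1ξ₁ + 2ξ₂ = 0.868 × 540.6 = 469.3 → ξ₂ = 30.55 kmol/h.
Outlet amounts (n = n₀ + Σ ν·ξ):
  B: 540.6 − 1(408.2) − 2(30.55) = 71.36
  C: 1639 − 3(408.2) − 1(30.55) = 384.3
  E: 0 + 2(408.2) = 816.4
  F: 0 + 2(30.55) = 61.09
  D: 0 + 1(30.55) = 30.55
Total out = 1364 kmol/h; y_F = 61.09 / 1364 = 0.0448.

0.0448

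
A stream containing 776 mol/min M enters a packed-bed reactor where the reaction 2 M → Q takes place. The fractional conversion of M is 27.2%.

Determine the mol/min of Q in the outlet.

106 mol/min

M reacted = 0.272 × 776 = 211.1 mol/min; ν_M = −2, so ξ = 211.1/2 = 105.5 mol/min.
Outlet amounts (n = n₀ + ν ξ):
  M: 776 − 2(105.5) = 564.9
  Q: 0 + 1(105.5) = 105.5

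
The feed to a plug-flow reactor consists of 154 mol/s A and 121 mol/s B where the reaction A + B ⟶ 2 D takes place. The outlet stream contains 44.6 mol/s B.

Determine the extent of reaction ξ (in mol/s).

ξ = 76.4 mol/s

For B: n = n₀ − 1ξ → 44.6 = 121 − 1ξ, giving ξ = 76.4 mol/s.
Outlet amounts (n = n₀ + ν ξ):
  A: 154 − 1(76.4) = 77.6
  B: 121 − 1(76.4) = 44.6
  D: 0 + 2(76.4) = 152.8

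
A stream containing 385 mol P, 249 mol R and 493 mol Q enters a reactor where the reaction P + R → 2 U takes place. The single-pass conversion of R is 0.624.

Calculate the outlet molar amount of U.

311 mol

R reacted = 0.624 × 249 = 155.4 mol; ν_R = −1, so ξ = 155.4/1 = 155.4 mol.
Outlet amounts (n = n₀ + ν ξ):
  P: 385 − 1(155.4) = 229.6
  R: 249 − 1(155.4) = 93.62
  U: 0 + 2(155.4) = 310.8
  Q: 493 (inert)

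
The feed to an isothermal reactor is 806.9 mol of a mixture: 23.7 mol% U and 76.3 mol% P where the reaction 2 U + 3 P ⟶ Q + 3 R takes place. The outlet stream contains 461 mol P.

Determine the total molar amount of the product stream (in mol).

For P: n = n₀ − 3ξ → 461 = 615.7 − 3ξ, giving ξ = 51.55 mol.
Outlet amounts (n = n₀ + ν ξ):
  U: 191.2 − 2(51.55) = 88.13
  P: 615.7 − 3(51.55) = 461
  Q: 0 + 1(51.55) = 51.55
  R: 0 + 3(51.55) = 154.7
Total out = 88.13 + 461 + 51.55 + 154.7 = 755.3 mol.

755 mol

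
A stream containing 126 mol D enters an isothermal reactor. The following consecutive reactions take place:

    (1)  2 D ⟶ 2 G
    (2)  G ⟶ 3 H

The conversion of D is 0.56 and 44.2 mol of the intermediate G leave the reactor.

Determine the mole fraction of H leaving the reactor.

Conversion of D: D consumed = 2ξ₁ = 0.56 × 126 → ξ₁ = 35.28 mol.
G balance: n_G = 0 + 2ξ₁ − 1ξ₂ = 44.2 → ξ₂ = (2·35.28 − 44.2)/1 = 26.36 mol.
Outlet amounts (n = n₀ + Σ ν·ξ):
  D: 126 − 2(35.28) = 55.44
  G: 0 + 2(35.28) − 1(26.36) = 44.2
  H: 0 + 3(26.36) = 79.08
Total out = 178.7 mol; y_H = 79.08 / 178.7 = 0.4425.

0.442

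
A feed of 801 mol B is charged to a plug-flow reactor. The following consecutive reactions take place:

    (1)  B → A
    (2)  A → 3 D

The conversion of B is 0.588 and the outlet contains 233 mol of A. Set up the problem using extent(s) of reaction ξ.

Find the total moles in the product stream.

Conversion of B: B consumed = 1ξ₁ = 0.588 × 801 → ξ₁ = 471 mol.
A balance: n_A = 0 + 1ξ₁ − 1ξ₂ = 233 → ξ₂ = (1·471 − 233)/1 = 238 mol.
Outlet amounts (n = n₀ + Σ ν·ξ):
  B: 801 − 1(471) = 330
  A: 0 + 1(471) − 1(238) = 233
  D: 0 + 3(238) = 714
Total out = 330 + 233 + 714 = 1277 mol.

1280 mol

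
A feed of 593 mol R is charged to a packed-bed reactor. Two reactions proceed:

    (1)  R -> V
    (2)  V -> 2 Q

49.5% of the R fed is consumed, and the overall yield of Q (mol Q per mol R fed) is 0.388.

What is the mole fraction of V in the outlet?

0.252

Conversion of R: R consumed = 1ξ₁ = 0.495 × 593 → ξ₁ = 293.5 mol.
Yield of Q: 2ξ₂ / 593 = 0.388 → ξ₂ = 115 mol.
Outlet amounts (n = n₀ + Σ ν·ξ):
  R: 593 − 1(293.5) = 299.5
  V: 0 + 1(293.5) − 1(115) = 178.5
  Q: 0 + 2(115) = 230.1
Total out = 708 mol; y_V = 178.5 / 708 = 0.2521.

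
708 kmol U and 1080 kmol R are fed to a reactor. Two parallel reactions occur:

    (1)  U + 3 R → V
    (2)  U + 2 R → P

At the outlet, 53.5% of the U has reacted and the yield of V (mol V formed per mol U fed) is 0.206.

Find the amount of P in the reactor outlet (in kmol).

233 kmol

Yield of V: 1ξ₁ / 708 = 0.206 → ξ₁ = 145.8 kmol.
Conversion of U: 1ξ₁ + 1ξ₂ = 0.535 × 708 = 378.8 → ξ₂ = 232.9 kmol.
Outlet amounts (n = n₀ + Σ ν·ξ):
  U: 708 − 1(145.8) − 1(232.9) = 329.2
  R: 1080 − 3(145.8) − 2(232.9) = 176.6
  V: 0 + 1(145.8) = 145.8
  P: 0 + 1(232.9) = 232.9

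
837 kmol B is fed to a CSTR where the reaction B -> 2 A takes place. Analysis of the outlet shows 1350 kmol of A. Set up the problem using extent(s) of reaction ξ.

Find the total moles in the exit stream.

For A: n = n₀ + 2ξ → 1350 = 0 + 2ξ, giving ξ = 675 kmol.
Outlet amounts (n = n₀ + ν ξ):
  B: 837 − 1(675) = 162
  A: 0 + 2(675) = 1350
Total out = 162 + 1350 = 1512 kmol.

1510 kmol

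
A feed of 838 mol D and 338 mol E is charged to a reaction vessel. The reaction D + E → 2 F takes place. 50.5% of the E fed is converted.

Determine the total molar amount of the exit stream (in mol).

1180 mol

E reacted = 0.505 × 338 = 170.7 mol; ν_E = −1, so ξ = 170.7/1 = 170.7 mol.
Outlet amounts (n = n₀ + ν ξ):
  D: 838 − 1(170.7) = 667.3
  E: 338 − 1(170.7) = 167.3
  F: 0 + 2(170.7) = 341.4
Total out = 667.3 + 167.3 + 341.4 = 1176 mol.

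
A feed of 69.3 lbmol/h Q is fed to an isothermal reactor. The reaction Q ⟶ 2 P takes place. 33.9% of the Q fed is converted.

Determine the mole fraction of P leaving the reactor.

0.506

Q reacted = 0.339 × 69.3 = 23.49 lbmol/h; ν_Q = −1, so ξ = 23.49/1 = 23.49 lbmol/h.
Outlet amounts (n = n₀ + ν ξ):
  Q: 69.3 − 1(23.49) = 45.81
  P: 0 + 2(23.49) = 46.99
Total out = 92.79 lbmol/h; y_P = 46.99 / 92.79 = 0.5063.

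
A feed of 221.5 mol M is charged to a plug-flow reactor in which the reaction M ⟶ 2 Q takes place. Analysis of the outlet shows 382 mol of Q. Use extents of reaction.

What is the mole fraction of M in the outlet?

For Q: n = n₀ + 2ξ → 382 = 0 + 2ξ, giving ξ = 191 mol.
Outlet amounts (n = n₀ + ν ξ):
  M: 221.5 − 1(191) = 30.5
  Q: 0 + 2(191) = 382
Total out = 412.5 mol; y_M = 30.5 / 412.5 = 0.07394.

0.0739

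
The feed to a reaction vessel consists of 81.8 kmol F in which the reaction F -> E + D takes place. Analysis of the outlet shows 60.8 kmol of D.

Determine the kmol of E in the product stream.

For D: n = n₀ + 1ξ → 60.8 = 0 + 1ξ, giving ξ = 60.8 kmol.
Outlet amounts (n = n₀ + ν ξ):
  F: 81.8 − 1(60.8) = 21
  E: 0 + 1(60.8) = 60.8
  D: 0 + 1(60.8) = 60.8

60.8 kmol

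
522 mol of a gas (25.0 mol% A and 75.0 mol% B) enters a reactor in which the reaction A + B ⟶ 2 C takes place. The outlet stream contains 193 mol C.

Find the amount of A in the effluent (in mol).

For C: n = n₀ + 2ξ → 193 = 0 + 2ξ, giving ξ = 96.5 mol.
Outlet amounts (n = n₀ + ν ξ):
  A: 130.5 − 1(96.5) = 34
  B: 391.5 − 1(96.5) = 295
  C: 0 + 2(96.5) = 193

34 mol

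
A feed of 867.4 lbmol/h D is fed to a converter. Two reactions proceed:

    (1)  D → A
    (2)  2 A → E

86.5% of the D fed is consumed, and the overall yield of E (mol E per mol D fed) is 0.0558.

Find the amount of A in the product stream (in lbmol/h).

653 lbmol/h

Conversion of D: D consumed = 1ξ₁ = 0.865 × 867.4 → ξ₁ = 750.3 lbmol/h.
Yield of E: 1ξ₂ / 867.4 = 0.0558 → ξ₂ = 48.4 lbmol/h.
Outlet amounts (n = n₀ + Σ ν·ξ):
  D: 867.4 − 1(750.3) = 117.1
  A: 0 + 1(750.3) − 2(48.4) = 653.5
  E: 0 + 1(48.4) = 48.4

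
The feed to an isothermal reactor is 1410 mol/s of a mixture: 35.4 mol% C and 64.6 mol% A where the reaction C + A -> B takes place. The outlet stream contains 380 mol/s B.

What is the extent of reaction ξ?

For B: n = n₀ + 1ξ → 380 = 0 + 1ξ, giving ξ = 380 mol/s.
Outlet amounts (n = n₀ + ν ξ):
  C: 499.1 − 1(380) = 119.1
  A: 910.9 − 1(380) = 530.9
  B: 0 + 1(380) = 380

ξ = 380 mol/s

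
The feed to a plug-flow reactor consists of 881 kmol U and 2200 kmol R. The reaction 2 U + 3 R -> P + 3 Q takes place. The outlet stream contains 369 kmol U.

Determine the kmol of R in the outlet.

1430 kmol

For U: n = n₀ − 2ξ → 369 = 881 − 2ξ, giving ξ = 256 kmol.
Outlet amounts (n = n₀ + ν ξ):
  U: 881 − 2(256) = 369
  R: 2200 − 3(256) = 1432
  P: 0 + 1(256) = 256
  Q: 0 + 3(256) = 768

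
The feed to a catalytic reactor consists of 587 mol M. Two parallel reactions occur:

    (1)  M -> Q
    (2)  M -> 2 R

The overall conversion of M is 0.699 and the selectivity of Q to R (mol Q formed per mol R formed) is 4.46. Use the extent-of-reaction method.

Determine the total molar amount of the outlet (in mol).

628 mol

Conversion of M: M consumed = 0.699 × 587 = 410.3 mol = 1ξ₁ + 1ξ₂.
Selectivity: 1ξ₁ / (2ξ₂) = 4.46 → ξ₁ = 8.92 ξ₂.
Substitute: (1·8.92 + 1) ξ₂ = 410.3 → ξ₂ = 41.36 mol, ξ₁ = 369 mol.
Outlet amounts (n = n₀ + Σ ν·ξ):
  M: 587 − 1(369) − 1(41.36) = 176.7
  Q: 0 + 1(369) = 369
  R: 0 + 2(41.36) = 82.72
Total out = 176.7 + 369 + 82.72 = 628.4 mol.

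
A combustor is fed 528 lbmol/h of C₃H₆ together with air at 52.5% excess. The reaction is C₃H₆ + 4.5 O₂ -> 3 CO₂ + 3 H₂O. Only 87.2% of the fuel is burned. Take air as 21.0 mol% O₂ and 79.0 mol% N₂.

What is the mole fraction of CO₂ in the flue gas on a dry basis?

0.0831

Stoichiometric O₂ = 4.5 × 528 = 2376 lbmol/h; O₂ fed = 2376 × 1.525 = 3623 lbmol/h.
N₂ fed = 3623 × 79/21 = 13630 lbmol/h.
Fuel reacted = 0.872 × 528 → ξ = 460.4 lbmol/h.
Outlet (n = n₀ + ν ξ):
  C₃H₆: 528 − 1(460.4) = 67.58
  O₂: 3623 − 4.5(460.4) = 1552
  N₂: 13630 (inert)
  CO₂: 0 + 3(460.4) = 1381
  H₂O: 0 + 3(460.4) = 1381
Dry total = 16630 lbmol/h; y_CO₂ (dry) = 1381 / 16630 = 0.08305.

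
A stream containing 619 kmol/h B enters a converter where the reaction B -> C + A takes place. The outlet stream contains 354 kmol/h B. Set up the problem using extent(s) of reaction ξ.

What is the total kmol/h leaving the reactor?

884 kmol/h

For B: n = n₀ − 1ξ → 354 = 619 − 1ξ, giving ξ = 265 kmol/h.
Outlet amounts (n = n₀ + ν ξ):
  B: 619 − 1(265) = 354
  C: 0 + 1(265) = 265
  A: 0 + 1(265) = 265
Total out = 354 + 265 + 265 = 884 kmol/h.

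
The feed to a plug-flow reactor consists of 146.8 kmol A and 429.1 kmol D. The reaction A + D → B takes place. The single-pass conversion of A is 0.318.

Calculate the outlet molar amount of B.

A reacted = 0.318 × 146.8 = 46.68 kmol; ν_A = −1, so ξ = 46.68/1 = 46.68 kmol.
Outlet amounts (n = n₀ + ν ξ):
  A: 146.8 − 1(46.68) = 100.1
  D: 429.1 − 1(46.68) = 382.4
  B: 0 + 1(46.68) = 46.68

46.7 kmol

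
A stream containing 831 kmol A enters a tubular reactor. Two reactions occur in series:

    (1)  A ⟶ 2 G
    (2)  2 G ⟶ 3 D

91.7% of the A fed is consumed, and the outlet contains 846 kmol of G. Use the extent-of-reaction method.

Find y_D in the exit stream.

Conversion of A: A consumed = 1ξ₁ = 0.917 × 831 → ξ₁ = 762 kmol.
G balance: n_G = 0 + 2ξ₁ − 2ξ₂ = 846 → ξ₂ = (2·762 − 846)/2 = 339 kmol.
Outlet amounts (n = n₀ + Σ ν·ξ):
  A: 831 − 1(762) = 68.97
  G: 0 + 2(762) − 2(339) = 846
  D: 0 + 3(339) = 1017
Total out = 1932 kmol; y_D = 1017 / 1932 = 0.5264.

0.526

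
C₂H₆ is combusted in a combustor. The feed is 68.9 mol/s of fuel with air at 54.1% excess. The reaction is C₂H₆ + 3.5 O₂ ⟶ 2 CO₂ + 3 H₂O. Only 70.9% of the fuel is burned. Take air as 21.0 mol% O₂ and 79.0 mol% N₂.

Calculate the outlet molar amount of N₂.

1400 mol/s

Stoichiometric O₂ = 3.5 × 68.9 = 241.2 mol/s; O₂ fed = 241.2 × 1.541 = 371.6 mol/s.
N₂ fed = 371.6 × 79/21 = 1398 mol/s.
Fuel reacted = 0.709 × 68.9 → ξ = 48.85 mol/s.
Outlet (n = n₀ + ν ξ):
  C₂H₆: 68.9 − 1(48.85) = 20.05
  O₂: 371.6 − 3.5(48.85) = 200.6
  N₂: 1398 (inert)
  CO₂: 0 + 2(48.85) = 97.7
  H₂O: 0 + 3(48.85) = 146.6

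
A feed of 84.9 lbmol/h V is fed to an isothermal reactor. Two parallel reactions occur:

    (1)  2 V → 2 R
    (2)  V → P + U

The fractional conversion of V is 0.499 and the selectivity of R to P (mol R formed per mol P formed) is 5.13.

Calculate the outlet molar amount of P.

Conversion of V: V consumed = 0.499 × 84.9 = 42.37 lbmol/h = 2ξ₁ + 1ξ₂.
Selectivity: 2ξ₁ / (1ξ₂) = 5.13 → ξ₁ = 2.565 ξ₂.
Substitute: (2·2.565 + 1) ξ₂ = 42.37 → ξ₂ = 6.911 lbmol/h, ξ₁ = 17.73 lbmol/h.
Outlet amounts (n = n₀ + Σ ν·ξ):
  V: 84.9 − 2(17.73) − 1(6.911) = 42.53
  R: 0 + 2(17.73) = 35.45
  P: 0 + 1(6.911) = 6.911
  U: 0 + 1(6.911) = 6.911

6.91 lbmol/h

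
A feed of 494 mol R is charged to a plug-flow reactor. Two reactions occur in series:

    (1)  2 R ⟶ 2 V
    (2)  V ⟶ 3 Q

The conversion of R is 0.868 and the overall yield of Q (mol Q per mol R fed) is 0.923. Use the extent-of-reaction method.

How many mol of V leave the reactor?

277 mol

Conversion of R: R consumed = 2ξ₁ = 0.868 × 494 → ξ₁ = 214.4 mol.
Yield of Q: 3ξ₂ / 494 = 0.923 → ξ₂ = 152 mol.
Outlet amounts (n = n₀ + Σ ν·ξ):
  R: 494 − 2(214.4) = 65.21
  V: 0 + 2(214.4) − 1(152) = 276.8
  Q: 0 + 3(152) = 456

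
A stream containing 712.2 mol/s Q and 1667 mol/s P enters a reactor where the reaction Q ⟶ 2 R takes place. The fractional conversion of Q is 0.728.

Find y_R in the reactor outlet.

0.358

Q reacted = 0.728 × 712.2 = 518.5 mol/s; ν_Q = −1, so ξ = 518.5/1 = 518.5 mol/s.
Outlet amounts (n = n₀ + ν ξ):
  Q: 712.2 − 1(518.5) = 193.7
  R: 0 + 2(518.5) = 1037
  P: 1667 (inert)
Total out = 2898 mol/s; y_R = 1037 / 2898 = 0.3579.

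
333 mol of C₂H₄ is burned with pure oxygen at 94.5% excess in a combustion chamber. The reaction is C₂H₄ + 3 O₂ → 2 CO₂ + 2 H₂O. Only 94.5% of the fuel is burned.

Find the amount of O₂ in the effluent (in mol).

999 mol

Stoichiometric O₂ = 3 × 333 = 999 mol; O₂ fed = 999 × 1.945 = 1943 mol.
Fuel reacted = 0.945 × 333 → ξ = 314.7 mol.
Outlet (n = n₀ + ν ξ):
  C₂H₄: 333 − 1(314.7) = 18.31
  O₂: 1943 − 3(314.7) = 999
  CO₂: 0 + 2(314.7) = 629.4
  H₂O: 0 + 2(314.7) = 629.4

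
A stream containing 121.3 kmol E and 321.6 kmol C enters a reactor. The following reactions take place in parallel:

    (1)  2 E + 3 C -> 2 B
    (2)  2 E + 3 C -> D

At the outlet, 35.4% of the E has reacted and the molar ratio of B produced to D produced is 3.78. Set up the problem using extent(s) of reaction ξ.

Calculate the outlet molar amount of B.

Conversion of E: E consumed = 0.354 × 121.3 = 42.94 kmol = 2ξ₁ + 2ξ₂.
Selectivity: 2ξ₁ / (1ξ₂) = 3.78 → ξ₁ = 1.89 ξ₂.
Substitute: (2·1.89 + 2) ξ₂ = 42.94 → ξ₂ = 7.429 kmol, ξ₁ = 14.04 kmol.
Outlet amounts (n = n₀ + Σ ν·ξ):
  E: 121.3 − 2(14.04) − 2(7.429) = 78.36
  C: 321.6 − 3(14.04) − 3(7.429) = 257.2
  B: 0 + 2(14.04) = 28.08
  D: 0 + 1(7.429) = 7.429

28.1 kmol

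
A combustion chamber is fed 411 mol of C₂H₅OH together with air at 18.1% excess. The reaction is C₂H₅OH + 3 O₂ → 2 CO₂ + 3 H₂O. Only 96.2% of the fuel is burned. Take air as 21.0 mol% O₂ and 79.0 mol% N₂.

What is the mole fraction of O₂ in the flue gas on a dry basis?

0.0412

Stoichiometric O₂ = 3 × 411 = 1233 mol; O₂ fed = 1233 × 1.181 = 1456 mol.
N₂ fed = 1456 × 79/21 = 5478 mol.
Fuel reacted = 0.962 × 411 → ξ = 395.4 mol.
Outlet (n = n₀ + ν ξ):
  C₂H₅OH: 411 − 1(395.4) = 15.62
  O₂: 1456 − 3(395.4) = 270
  N₂: 5478 (inert)
  CO₂: 0 + 2(395.4) = 790.8
  H₂O: 0 + 3(395.4) = 1186
Dry total = 6554 mol; y_O₂ (dry) = 270 / 6554 = 0.0412.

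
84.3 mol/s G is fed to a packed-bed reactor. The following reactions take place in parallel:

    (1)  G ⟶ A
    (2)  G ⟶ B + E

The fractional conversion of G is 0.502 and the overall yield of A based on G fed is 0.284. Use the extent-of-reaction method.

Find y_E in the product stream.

Yield of A: 1ξ₁ / 84.3 = 0.284 → ξ₁ = 23.94 mol/s.
Conversion of G: 1ξ₁ + 1ξ₂ = 0.502 × 84.3 = 42.32 → ξ₂ = 18.38 mol/s.
Outlet amounts (n = n₀ + Σ ν·ξ):
  G: 84.3 − 1(23.94) − 1(18.38) = 41.98
  A: 0 + 1(23.94) = 23.94
  B: 0 + 1(18.38) = 18.38
  E: 0 + 1(18.38) = 18.38
Total out = 102.7 mol/s; y_E = 18.38 / 102.7 = 0.179.

0.179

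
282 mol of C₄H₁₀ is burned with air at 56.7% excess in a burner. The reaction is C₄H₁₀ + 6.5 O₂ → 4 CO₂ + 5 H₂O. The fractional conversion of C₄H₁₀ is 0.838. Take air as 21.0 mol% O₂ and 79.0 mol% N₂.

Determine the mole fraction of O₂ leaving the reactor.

Stoichiometric O₂ = 6.5 × 282 = 1833 mol; O₂ fed = 1833 × 1.567 = 2872 mol.
N₂ fed = 2872 × 79/21 = 10810 mol.
Fuel reacted = 0.838 × 282 → ξ = 236.3 mol.
Outlet (n = n₀ + ν ξ):
  C₄H₁₀: 282 − 1(236.3) = 45.68
  O₂: 2872 − 6.5(236.3) = 1336
  N₂: 10810 (inert)
  CO₂: 0 + 4(236.3) = 945.3
  H₂O: 0 + 5(236.3) = 1182
Total out = 14310 mol; y_O₂ = 1336 / 14310 = 0.09335.

0.0934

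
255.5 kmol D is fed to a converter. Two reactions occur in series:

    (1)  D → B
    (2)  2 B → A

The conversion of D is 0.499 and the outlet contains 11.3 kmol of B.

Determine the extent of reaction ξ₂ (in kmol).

ξ₂ = 58.1 kmol

Conversion of D: D consumed = 1ξ₁ = 0.499 × 255.5 → ξ₁ = 127.5 kmol.
B balance: n_B = 0 + 1ξ₁ − 2ξ₂ = 11.3 → ξ₂ = (1·127.5 − 11.3)/2 = 58.1 kmol.
Outlet amounts (n = n₀ + Σ ν·ξ):
  D: 255.5 − 1(127.5) = 128
  B: 0 + 1(127.5) − 2(58.1) = 11.3
  A: 0 + 1(58.1) = 58.1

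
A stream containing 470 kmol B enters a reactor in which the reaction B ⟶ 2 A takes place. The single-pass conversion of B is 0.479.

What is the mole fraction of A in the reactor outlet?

B reacted = 0.479 × 470 = 225.1 kmol; ν_B = −1, so ξ = 225.1/1 = 225.1 kmol.
Outlet amounts (n = n₀ + ν ξ):
  B: 470 − 1(225.1) = 244.9
  A: 0 + 2(225.1) = 450.3
Total out = 695.1 kmol; y_A = 450.3 / 695.1 = 0.6477.

0.648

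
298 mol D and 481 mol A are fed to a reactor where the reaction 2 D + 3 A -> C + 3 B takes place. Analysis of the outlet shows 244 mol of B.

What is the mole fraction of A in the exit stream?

0.34

For B: n = n₀ + 3ξ → 244 = 0 + 3ξ, giving ξ = 81.33 mol.
Outlet amounts (n = n₀ + ν ξ):
  D: 298 − 2(81.33) = 135.3
  A: 481 − 3(81.33) = 237
  C: 0 + 1(81.33) = 81.33
  B: 0 + 3(81.33) = 244
Total out = 697.7 mol; y_A = 237 / 697.7 = 0.3397.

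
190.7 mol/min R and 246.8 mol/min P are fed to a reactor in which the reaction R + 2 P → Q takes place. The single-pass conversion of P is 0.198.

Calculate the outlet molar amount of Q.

P reacted = 0.198 × 246.8 = 48.87 mol/min; ν_P = −2, so ξ = 48.87/2 = 24.43 mol/min.
Outlet amounts (n = n₀ + ν ξ):
  R: 190.7 − 1(24.43) = 166.3
  P: 246.8 − 2(24.43) = 197.9
  Q: 0 + 1(24.43) = 24.43

24.4 mol/min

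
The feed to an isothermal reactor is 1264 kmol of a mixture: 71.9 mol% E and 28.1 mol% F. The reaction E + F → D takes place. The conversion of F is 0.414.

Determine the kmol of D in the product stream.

147 kmol

F reacted = 0.414 × 355.2 = 147 kmol; ν_F = −1, so ξ = 147/1 = 147 kmol.
Outlet amounts (n = n₀ + ν ξ):
  E: 908.8 − 1(147) = 761.8
  F: 355.2 − 1(147) = 208.1
  D: 0 + 1(147) = 147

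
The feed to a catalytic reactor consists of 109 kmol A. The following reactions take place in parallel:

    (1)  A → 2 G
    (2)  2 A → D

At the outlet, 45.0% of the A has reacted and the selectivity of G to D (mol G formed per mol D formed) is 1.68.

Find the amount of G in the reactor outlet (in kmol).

Conversion of A: A consumed = 0.45 × 109 = 49.05 kmol = 1ξ₁ + 2ξ₂.
Selectivity: 2ξ₁ / (1ξ₂) = 1.68 → ξ₁ = 0.84 ξ₂.
Substitute: (1·0.84 + 2) ξ₂ = 49.05 → ξ₂ = 17.27 kmol, ξ₁ = 14.51 kmol.
Outlet amounts (n = n₀ + Σ ν·ξ):
  A: 109 − 1(14.51) − 2(17.27) = 59.95
  G: 0 + 2(14.51) = 29.02
  D: 0 + 1(17.27) = 17.27

29 kmol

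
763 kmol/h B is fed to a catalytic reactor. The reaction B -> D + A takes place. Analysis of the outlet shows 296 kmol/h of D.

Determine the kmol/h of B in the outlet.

467 kmol/h

For D: n = n₀ + 1ξ → 296 = 0 + 1ξ, giving ξ = 296 kmol/h.
Outlet amounts (n = n₀ + ν ξ):
  B: 763 − 1(296) = 467
  D: 0 + 1(296) = 296
  A: 0 + 1(296) = 296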